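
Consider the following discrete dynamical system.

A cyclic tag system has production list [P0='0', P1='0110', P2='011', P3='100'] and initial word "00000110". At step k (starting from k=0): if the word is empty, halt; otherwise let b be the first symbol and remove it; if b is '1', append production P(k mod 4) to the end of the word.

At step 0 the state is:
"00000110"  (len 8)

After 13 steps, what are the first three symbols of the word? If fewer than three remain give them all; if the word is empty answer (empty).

110

step 0: "00000110"  (len 8)
step 1: "0000110"  (len 7)
step 2: "000110"  (len 6)
step 3: "00110"  (len 5)
step 4: "0110"  (len 4)
step 5: "110"  (len 3)
step 6: "100110"  (len 6)
step 7: "00110011"  (len 8)
step 8: "0110011"  (len 7)
step 9: "110011"  (len 6)
step 10: "100110110"  (len 9)
step 11: "00110110011"  (len 11)
step 12: "0110110011"  (len 10)
step 13: "110110011"  (len 9)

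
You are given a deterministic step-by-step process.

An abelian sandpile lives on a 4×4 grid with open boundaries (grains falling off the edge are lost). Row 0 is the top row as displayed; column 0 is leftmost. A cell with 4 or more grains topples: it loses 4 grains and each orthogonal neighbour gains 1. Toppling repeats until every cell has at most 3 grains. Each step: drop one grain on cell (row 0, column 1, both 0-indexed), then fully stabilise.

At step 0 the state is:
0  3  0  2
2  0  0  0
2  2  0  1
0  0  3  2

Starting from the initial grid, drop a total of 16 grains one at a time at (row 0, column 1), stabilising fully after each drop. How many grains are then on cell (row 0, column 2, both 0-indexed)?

1

0) 0  3  0  2
2  0  0  0
2  2  0  1
0  0  3  2
1) 1  0  1  2
2  1  0  0
2  2  0  1
0  0  3  2
2) 1  1  1  2
2  1  0  0
2  2  0  1
0  0  3  2
3) 1  2  1  2
2  1  0  0
2  2  0  1
0  0  3  2
4) 1  3  1  2
2  1  0  0
2  2  0  1
0  0  3  2
5) 2  0  2  2
2  2  0  0
2  2  0  1
0  0  3  2
6) 2  1  2  2
2  2  0  0
2  2  0  1
0  0  3  2
7) 2  2  2  2
2  2  0  0
2  2  0  1
0  0  3  2
8) 2  3  2  2
2  2  0  0
2  2  0  1
0  0  3  2
9) 3  0  3  2
2  3  0  0
2  2  0  1
0  0  3  2
10) 3  1  3  2
2  3  0  0
2  2  0  1
0  0  3  2
11) 3  2  3  2
2  3  0  0
2  2  0  1
0  0  3  2
12) 3  3  3  2
2  3  0  0
2  2  0  1
0  0  3  2
13) 1  3  0  3
0  1  2  0
3  3  0  1
0  0  3  2
14) 2  0  1  3
0  2  2  0
3  3  0  1
0  0  3  2
15) 2  1  1  3
0  2  2  0
3  3  0  1
0  0  3  2
16) 2  2  1  3
0  2  2  0
3  3  0  1
0  0  3  2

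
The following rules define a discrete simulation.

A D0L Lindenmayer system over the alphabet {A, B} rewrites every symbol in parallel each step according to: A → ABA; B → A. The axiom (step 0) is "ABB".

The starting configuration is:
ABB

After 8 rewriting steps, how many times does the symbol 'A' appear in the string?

gen 0: ABB
gen 1: ABAAA
gen 2: ABAAABAABAABA
gen 3: ABAAABAABAABAAABAABAAABAABAAABA
gen 4: ABAAABAABAABAAABAABAAABAABAAABAABAABAAABAABAAABAABAABAAABAABAAABAABAABAAABA
gen 5: ABAAABAABAABAAABAABAAABAABAAABAABAABAAABAABAAABAABAABAAABA…ABAAABAABAABAAABAABAAABAABAABAAABAABAAABAABAAABAABAABAAABA  (len 181)
gen 6: ABAAABAABAABAAABAABAAABAABAAABAABAABAAABAABAAABAABAABAAABA…ABAAABAABAABAAABAABAAABAABAABAAABAABAAABAABAAABAABAABAAABA  (len 437)
gen 7: ABAAABAABAABAAABAABAAABAABAAABAABAABAAABAABAAABAABAABAAABA…ABAAABAABAABAAABAABAAABAABAABAAABAABAAABAABAAABAABAABAAABA  (len 1055)
gen 8: ABAAABAABAABAAABAABAAABAABAAABAABAABAAABAABAAABAABAABAAABA…ABAAABAABAABAAABAABAAABAABAABAAABAABAAABAABAAABAABAABAAABA  (len 2547)

1801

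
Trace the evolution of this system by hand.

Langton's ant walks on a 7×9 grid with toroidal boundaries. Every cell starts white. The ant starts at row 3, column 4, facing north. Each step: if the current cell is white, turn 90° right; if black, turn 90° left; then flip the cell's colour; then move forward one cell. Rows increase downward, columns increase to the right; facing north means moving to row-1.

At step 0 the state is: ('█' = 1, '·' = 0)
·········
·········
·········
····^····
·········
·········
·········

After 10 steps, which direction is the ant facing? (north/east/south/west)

gen 0: ·········
·········
·········
····^····
·········
·········
·········
gen 1: ·········
·········
·········
····█>···
·········
·········
·········
gen 2: ·········
·········
·········
····██···
·····v···
·········
·········
gen 3: ·········
·········
·········
····██···
····<█···
·········
·········
gen 4: ·········
·········
·········
····^█···
····██···
·········
·········
gen 5: ·········
·········
·········
···<·█···
····██···
·········
·········
gen 6: ·········
·········
···^·····
···█·█···
····██···
·········
·········
gen 7: ·········
·········
···█>····
···█·█···
····██···
·········
·········
gen 8: ·········
·········
···██····
···█v█···
····██···
·········
·········
gen 9: ·········
·········
···██····
···<██···
····██···
·········
·········
gen 10: ·········
·········
···██····
····██···
···v██···
·········
·········

south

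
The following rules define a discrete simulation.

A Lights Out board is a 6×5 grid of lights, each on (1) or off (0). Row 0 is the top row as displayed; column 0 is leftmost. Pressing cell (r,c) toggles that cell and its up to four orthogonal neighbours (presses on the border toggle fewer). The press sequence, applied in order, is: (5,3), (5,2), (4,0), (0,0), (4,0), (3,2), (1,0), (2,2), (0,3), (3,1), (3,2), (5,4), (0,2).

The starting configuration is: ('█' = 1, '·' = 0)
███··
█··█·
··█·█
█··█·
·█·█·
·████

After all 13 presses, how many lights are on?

[0] ███··
█··█·
··█·█
█··█·
·█·█·
·████
[1] ███··
█··█·
··█·█
█··█·
·█···
·█···
[2] ███··
█··█·
··█·█
█··█·
·██··
··██·
[3] ███··
█··█·
··█·█
···█·
█·█··
█·██·
[4] ··█··
···█·
··█·█
···█·
█·█··
█·██·
[5] ··█··
···█·
··█·█
█··█·
·██··
··██·
[6] ··█··
···█·
····█
███··
·█···
··██·
[7] █·█··
██·█·
█···█
███··
·█···
··██·
[8] █·█··
████·
█████
██···
·█···
··██·
[9] █··██
███··
█████
██···
·█···
··██·
[10] █··██
███··
█·███
··█··
·····
··██·
[11] █··██
███··
█··██
·█·█·
··█··
··██·
[12] █··██
███··
█··██
·█·█·
··█·█
··█·█
[13] ███·█
██···
█··██
·█·█·
··█·█
··█·█

15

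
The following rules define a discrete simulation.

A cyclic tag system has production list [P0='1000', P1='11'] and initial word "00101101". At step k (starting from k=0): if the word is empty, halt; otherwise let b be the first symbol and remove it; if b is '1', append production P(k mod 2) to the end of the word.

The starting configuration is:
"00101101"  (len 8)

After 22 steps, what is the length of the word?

22

step 0: "00101101"  (len 8)
step 1: "0101101"  (len 7)
step 2: "101101"  (len 6)
step 3: "011011000"  (len 9)
step 4: "11011000"  (len 8)
step 5: "10110001000"  (len 11)
step 6: "011000100011"  (len 12)
step 7: "11000100011"  (len 11)
step 8: "100010001111"  (len 12)
step 9: "000100011111000"  (len 15)
step 10: "00100011111000"  (len 14)
step 11: "0100011111000"  (len 13)
step 12: "100011111000"  (len 12)
step 13: "000111110001000"  (len 15)
step 14: "00111110001000"  (len 14)
step 15: "0111110001000"  (len 13)
step 16: "111110001000"  (len 12)
step 17: "111100010001000"  (len 15)
step 18: "1110001000100011"  (len 16)
step 19: "1100010001000111000"  (len 19)
step 20: "10001000100011100011"  (len 20)
step 21: "00010001000111000111000"  (len 23)
step 22: "0010001000111000111000"  (len 22)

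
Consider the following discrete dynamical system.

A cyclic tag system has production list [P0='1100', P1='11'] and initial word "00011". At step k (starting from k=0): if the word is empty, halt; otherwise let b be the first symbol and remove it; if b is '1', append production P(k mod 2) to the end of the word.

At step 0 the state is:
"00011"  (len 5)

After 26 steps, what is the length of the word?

t=0: "00011"  (len 5)
t=1: "0011"  (len 4)
t=2: "011"  (len 3)
t=3: "11"  (len 2)
t=4: "111"  (len 3)
t=5: "111100"  (len 6)
t=6: "1110011"  (len 7)
t=7: "1100111100"  (len 10)
t=8: "10011110011"  (len 11)
t=9: "00111100111100"  (len 14)
t=10: "0111100111100"  (len 13)
t=11: "111100111100"  (len 12)
t=12: "1110011110011"  (len 13)
t=13: "1100111100111100"  (len 16)
t=14: "10011110011110011"  (len 17)
t=15: "00111100111100111100"  (len 20)
t=16: "0111100111100111100"  (len 19)
t=17: "111100111100111100"  (len 18)
t=18: "1110011110011110011"  (len 19)
t=19: "1100111100111100111100"  (len 22)
t=20: "10011110011110011110011"  (len 23)
t=21: "00111100111100111100111100"  (len 26)
t=22: "0111100111100111100111100"  (len 25)
t=23: "111100111100111100111100"  (len 24)
t=24: "1110011110011110011110011"  (len 25)
t=25: "1100111100111100111100111100"  (len 28)
t=26: "10011110011110011110011110011"  (len 29)

29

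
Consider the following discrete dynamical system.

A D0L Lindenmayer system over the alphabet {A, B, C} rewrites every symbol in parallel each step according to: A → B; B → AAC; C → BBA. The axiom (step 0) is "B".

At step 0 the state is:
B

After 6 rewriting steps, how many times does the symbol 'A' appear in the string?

32

0) B
1) AAC
2) BBBBA
3) AACAACAACAACB
4) BBBBABBBBABBBBABBBBAAAC
5) AACAACAACAACBAACAACAACAACBAACAACAACAACBAACAACAACAACBBBBBA
6) BBBBABBBBABBBBABBBBAAACBBBBABBBBABBBBABBBBAAACBBBBABBBBABBBBABBBBAAACBBBBABBBBABBBBABBBBAAACAACAACAACAACB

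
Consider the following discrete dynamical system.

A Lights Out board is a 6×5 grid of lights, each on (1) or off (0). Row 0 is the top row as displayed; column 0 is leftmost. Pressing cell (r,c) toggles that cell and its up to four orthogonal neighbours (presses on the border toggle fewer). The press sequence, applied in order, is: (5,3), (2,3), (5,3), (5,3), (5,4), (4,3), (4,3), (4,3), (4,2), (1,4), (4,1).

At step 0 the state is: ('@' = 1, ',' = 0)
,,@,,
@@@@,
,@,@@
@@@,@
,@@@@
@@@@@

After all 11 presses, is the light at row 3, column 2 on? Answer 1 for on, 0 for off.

0

0) ,,@,,
@@@@,
,@,@@
@@@,@
,@@@@
@@@@@
1) ,,@,,
@@@@,
,@,@@
@@@,@
,@@,@
@@,,,
2) ,,@,,
@@@,,
,@@,,
@@@@@
,@@,@
@@,,,
3) ,,@,,
@@@,,
,@@,,
@@@@@
,@@@@
@@@@@
4) ,,@,,
@@@,,
,@@,,
@@@@@
,@@,@
@@,,,
5) ,,@,,
@@@,,
,@@,,
@@@@@
,@@,,
@@,@@
6) ,,@,,
@@@,,
,@@,,
@@@,@
,@,@@
@@,,@
7) ,,@,,
@@@,,
,@@,,
@@@@@
,@@,,
@@,@@
8) ,,@,,
@@@,,
,@@,,
@@@,@
,@,@@
@@,,@
9) ,,@,,
@@@,,
,@@,,
@@,,@
,,@,@
@@@,@
10) ,,@,@
@@@@@
,@@,@
@@,,@
,,@,@
@@@,@
11) ,,@,@
@@@@@
,@@,@
@,,,@
@@,,@
@,@,@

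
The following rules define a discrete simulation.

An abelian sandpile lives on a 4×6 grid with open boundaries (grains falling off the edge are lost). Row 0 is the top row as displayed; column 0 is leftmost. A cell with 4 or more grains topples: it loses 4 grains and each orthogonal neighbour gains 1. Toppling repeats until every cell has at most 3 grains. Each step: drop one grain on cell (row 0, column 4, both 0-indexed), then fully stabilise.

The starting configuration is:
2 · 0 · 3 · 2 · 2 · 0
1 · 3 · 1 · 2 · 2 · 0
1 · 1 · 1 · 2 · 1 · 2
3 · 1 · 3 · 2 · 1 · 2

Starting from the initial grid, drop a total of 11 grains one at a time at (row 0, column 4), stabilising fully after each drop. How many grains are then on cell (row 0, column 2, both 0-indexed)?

0

0) 2 · 0 · 3 · 2 · 2 · 0
1 · 3 · 1 · 2 · 2 · 0
1 · 1 · 1 · 2 · 1 · 2
3 · 1 · 3 · 2 · 1 · 2
1) 2 · 0 · 3 · 2 · 3 · 0
1 · 3 · 1 · 2 · 2 · 0
1 · 1 · 1 · 2 · 1 · 2
3 · 1 · 3 · 2 · 1 · 2
2) 2 · 0 · 3 · 3 · 0 · 1
1 · 3 · 1 · 2 · 3 · 0
1 · 1 · 1 · 2 · 1 · 2
3 · 1 · 3 · 2 · 1 · 2
3) 2 · 0 · 3 · 3 · 1 · 1
1 · 3 · 1 · 2 · 3 · 0
1 · 1 · 1 · 2 · 1 · 2
3 · 1 · 3 · 2 · 1 · 2
4) 2 · 0 · 3 · 3 · 2 · 1
1 · 3 · 1 · 2 · 3 · 0
1 · 1 · 1 · 2 · 1 · 2
3 · 1 · 3 · 2 · 1 · 2
5) 2 · 0 · 3 · 3 · 3 · 1
1 · 3 · 1 · 2 · 3 · 0
1 · 1 · 1 · 2 · 1 · 2
3 · 1 · 3 · 2 · 1 · 2
6) 2 · 1 · 0 · 2 · 2 · 2
1 · 3 · 3 · 0 · 1 · 1
1 · 1 · 1 · 3 · 2 · 2
3 · 1 · 3 · 2 · 1 · 2
7) 2 · 1 · 0 · 2 · 3 · 2
1 · 3 · 3 · 0 · 1 · 1
1 · 1 · 1 · 3 · 2 · 2
3 · 1 · 3 · 2 · 1 · 2
8) 2 · 1 · 0 · 3 · 0 · 3
1 · 3 · 3 · 0 · 2 · 1
1 · 1 · 1 · 3 · 2 · 2
3 · 1 · 3 · 2 · 1 · 2
9) 2 · 1 · 0 · 3 · 1 · 3
1 · 3 · 3 · 0 · 2 · 1
1 · 1 · 1 · 3 · 2 · 2
3 · 1 · 3 · 2 · 1 · 2
10) 2 · 1 · 0 · 3 · 2 · 3
1 · 3 · 3 · 0 · 2 · 1
1 · 1 · 1 · 3 · 2 · 2
3 · 1 · 3 · 2 · 1 · 2
11) 2 · 1 · 0 · 3 · 3 · 3
1 · 3 · 3 · 0 · 2 · 1
1 · 1 · 1 · 3 · 2 · 2
3 · 1 · 3 · 2 · 1 · 2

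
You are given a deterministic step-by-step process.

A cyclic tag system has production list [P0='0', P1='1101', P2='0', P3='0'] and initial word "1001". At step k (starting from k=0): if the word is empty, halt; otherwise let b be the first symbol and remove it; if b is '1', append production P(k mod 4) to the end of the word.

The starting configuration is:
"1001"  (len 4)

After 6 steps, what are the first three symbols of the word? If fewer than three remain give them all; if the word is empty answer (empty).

t=0: "1001"  (len 4)
t=1: "0010"  (len 4)
t=2: "010"  (len 3)
t=3: "10"  (len 2)
t=4: "00"  (len 2)
t=5: "0"  (len 1)
t=6: (halted — word empty)

(empty)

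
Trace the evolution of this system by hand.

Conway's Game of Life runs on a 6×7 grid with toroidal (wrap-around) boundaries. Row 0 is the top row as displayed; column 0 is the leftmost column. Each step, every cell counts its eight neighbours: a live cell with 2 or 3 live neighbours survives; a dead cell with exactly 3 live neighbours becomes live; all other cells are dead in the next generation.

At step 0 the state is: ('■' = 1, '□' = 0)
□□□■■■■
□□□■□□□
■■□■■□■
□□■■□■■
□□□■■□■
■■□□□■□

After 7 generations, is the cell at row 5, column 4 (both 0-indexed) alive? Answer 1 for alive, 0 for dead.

k=0  □□□■■■■
□□□■□□□
■■□■■□■
□□■■□■■
□□□■■□■
■■□□□■□
k=1  ■□■■□■■
□□□□□□□
■■□□□□■
□■□□□□□
□■□■□□□
■□■□□□□
k=2  ■□■■□□■
□□■□□■□
■■□□□□□
□■□□□□□
■■□□□□□
■□□□■□□
k=3  ■□■■■■■
□□■■□□□
■■■□□□□
□□■□□□□
■■□□□□□
□□■■□□□
k=4  □□□□□■■
□□□□□■□
□□□□□□□
□□■□□□□
□■□■□□□
□□□□□■□
k=5  □□□□■■■
□□□□□■■
□□□□□□□
□□■□□□□
□□■□□□□
□□□□■■■
k=6  ■□□□□□□
□□□□■□■
□□□□□□□
□□□□□□□
□□□■□■□
□□□■■□■
k=7  ■□□■■□■
□□□□□□□
□□□□□□□
□□□□□□□
□□□■□■□
□□□■■■■

1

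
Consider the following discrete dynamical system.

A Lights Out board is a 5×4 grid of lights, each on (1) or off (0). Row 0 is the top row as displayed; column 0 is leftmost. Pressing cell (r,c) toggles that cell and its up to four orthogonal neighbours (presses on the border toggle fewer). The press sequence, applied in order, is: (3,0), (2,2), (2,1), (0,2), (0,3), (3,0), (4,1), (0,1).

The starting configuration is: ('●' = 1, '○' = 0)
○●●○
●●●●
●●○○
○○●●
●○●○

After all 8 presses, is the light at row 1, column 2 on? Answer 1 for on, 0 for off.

1

t=0: ○●●○
●●●●
●●○○
○○●●
●○●○
t=1: ○●●○
●●●●
○●○○
●●●●
○○●○
t=2: ○●●○
●●○●
○○●●
●●○●
○○●○
t=3: ○●●○
●○○●
●●○●
●○○●
○○●○
t=4: ○○○●
●○●●
●●○●
●○○●
○○●○
t=5: ○○●○
●○●○
●●○●
●○○●
○○●○
t=6: ○○●○
●○●○
○●○●
○●○●
●○●○
t=7: ○○●○
●○●○
○●○●
○○○●
○●○○
t=8: ●●○○
●●●○
○●○●
○○○●
○●○○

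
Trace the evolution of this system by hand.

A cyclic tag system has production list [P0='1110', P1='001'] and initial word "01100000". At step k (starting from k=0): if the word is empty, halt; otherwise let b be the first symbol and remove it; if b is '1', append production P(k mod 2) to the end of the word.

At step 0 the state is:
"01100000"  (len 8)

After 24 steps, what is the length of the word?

gen 0: "01100000"  (len 8)
gen 1: "1100000"  (len 7)
gen 2: "100000001"  (len 9)
gen 3: "000000011110"  (len 12)
gen 4: "00000011110"  (len 11)
gen 5: "0000011110"  (len 10)
gen 6: "000011110"  (len 9)
gen 7: "00011110"  (len 8)
gen 8: "0011110"  (len 7)
gen 9: "011110"  (len 6)
gen 10: "11110"  (len 5)
gen 11: "11101110"  (len 8)
gen 12: "1101110001"  (len 10)
gen 13: "1011100011110"  (len 13)
gen 14: "011100011110001"  (len 15)
gen 15: "11100011110001"  (len 14)
gen 16: "1100011110001001"  (len 16)
gen 17: "1000111100010011110"  (len 19)
gen 18: "000111100010011110001"  (len 21)
gen 19: "00111100010011110001"  (len 20)
gen 20: "0111100010011110001"  (len 19)
gen 21: "111100010011110001"  (len 18)
gen 22: "11100010011110001001"  (len 20)
gen 23: "11000100111100010011110"  (len 23)
gen 24: "1000100111100010011110001"  (len 25)

25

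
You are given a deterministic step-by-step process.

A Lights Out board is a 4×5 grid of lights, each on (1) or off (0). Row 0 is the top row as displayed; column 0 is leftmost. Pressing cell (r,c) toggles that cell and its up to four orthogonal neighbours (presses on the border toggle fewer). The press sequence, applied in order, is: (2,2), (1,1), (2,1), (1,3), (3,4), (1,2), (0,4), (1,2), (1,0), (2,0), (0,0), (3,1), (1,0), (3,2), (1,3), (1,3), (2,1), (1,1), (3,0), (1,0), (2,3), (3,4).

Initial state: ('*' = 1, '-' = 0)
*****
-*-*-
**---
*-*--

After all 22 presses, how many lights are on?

k=0  *****
-*-*-
**---
*-*--
k=1  *****
-***-
*-**-
*----
k=2  *-***
*--*-
****-
*----
k=3  *-***
**-*-
---*-
**---
k=4  *-*-*
***-*
-----
**---
k=5  *-*-*
***-*
----*
**-**
k=6  *---*
*--**
--*-*
**-**
k=7  *--*-
*--*-
--*-*
**-**
k=8  *-**-
***--
----*
**-**
k=9  --**-
--*--
*---*
**-**
k=10  --**-
*-*--
-*--*
-*-**
k=11  ****-
--*--
-*--*
-*-**
k=12  ****-
--*--
----*
*-***
k=13  -***-
***--
*---*
*-***
k=14  -***-
***--
*-*-*
**--*
k=15  -**--
**-**
*-***
**--*
k=16  -***-
***--
*-*-*
**--*
k=17  -***-
*-*--
-*--*
*---*
k=18  --**-
-*---
----*
*---*
k=19  --**-
-*---
*---*
-*--*
k=20  *-**-
*----
----*
-*--*
k=21  *-**-
*--*-
--**-
-*-**
k=22  *-**-
*--*-
--***
-*---

9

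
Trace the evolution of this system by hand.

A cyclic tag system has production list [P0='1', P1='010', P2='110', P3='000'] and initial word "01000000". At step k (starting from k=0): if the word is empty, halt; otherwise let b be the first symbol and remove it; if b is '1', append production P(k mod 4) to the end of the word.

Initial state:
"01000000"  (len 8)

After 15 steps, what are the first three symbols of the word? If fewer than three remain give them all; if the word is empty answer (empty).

t=0: "01000000"  (len 8)
t=1: "1000000"  (len 7)
t=2: "000000010"  (len 9)
t=3: "00000010"  (len 8)
t=4: "0000010"  (len 7)
t=5: "000010"  (len 6)
t=6: "00010"  (len 5)
t=7: "0010"  (len 4)
t=8: "010"  (len 3)
t=9: "10"  (len 2)
t=10: "0010"  (len 4)
t=11: "010"  (len 3)
t=12: "10"  (len 2)
t=13: "01"  (len 2)
t=14: "1"  (len 1)
t=15: "110"  (len 3)

110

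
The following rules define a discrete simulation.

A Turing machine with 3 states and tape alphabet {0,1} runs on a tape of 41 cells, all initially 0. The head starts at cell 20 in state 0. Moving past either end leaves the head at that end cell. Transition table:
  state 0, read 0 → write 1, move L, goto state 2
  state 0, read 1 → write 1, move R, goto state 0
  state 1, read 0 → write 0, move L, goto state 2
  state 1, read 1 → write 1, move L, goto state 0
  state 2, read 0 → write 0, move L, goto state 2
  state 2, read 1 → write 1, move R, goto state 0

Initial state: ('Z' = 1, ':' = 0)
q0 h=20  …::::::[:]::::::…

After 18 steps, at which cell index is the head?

gen 0: q0 h=20  …::::::[:]::::::…
gen 1: q2 h=19  …::::::[:]Z:::::…
gen 2: q2 h=18  …::::::[:]:Z::::…
gen 3: q2 h=17  …::::::[:]::Z:::…
gen 4: q2 h=16  …::::::[:]:::Z::…
gen 5: q2 h=15  …::::::[:]::::Z:…
gen 6: q2 h=14  …::::::[:]:::::Z…
gen 7: q2 h=13  …::::::[:]::::::…
gen 8: q2 h=12  …::::::[:]::::::…
gen 9: q2 h=11  …::::::[:]::::::…
gen 10: q2 h=10  …::::::[:]::::::…
gen 11: q2 h= 9  …::::::[:]::::::…
gen 12: q2 h= 8  …::::::[:]::::::…
gen 13: q2 h= 7  …::::::[:]::::::…
gen 14: q2 h= 6  |::::::[:]::::::…
gen 15: q2 h= 5  |:::::[:]::::::…
gen 16: q2 h= 4  |::::[:]::::::…
gen 17: q2 h= 3  |:::[:]::::::…
gen 18: q2 h= 2  |::[:]::::::…

2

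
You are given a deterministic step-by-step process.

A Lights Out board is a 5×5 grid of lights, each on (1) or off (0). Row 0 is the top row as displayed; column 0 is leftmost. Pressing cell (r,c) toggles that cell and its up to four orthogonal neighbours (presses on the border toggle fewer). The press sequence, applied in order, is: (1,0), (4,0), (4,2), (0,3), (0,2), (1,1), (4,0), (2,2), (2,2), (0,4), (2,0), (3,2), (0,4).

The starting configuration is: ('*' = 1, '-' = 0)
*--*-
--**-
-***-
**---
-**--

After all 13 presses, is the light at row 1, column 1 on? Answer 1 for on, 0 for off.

0

step 0: *--*-
--**-
-***-
**---
-**--
step 1: ---*-
****-
****-
**---
-**--
step 2: ---*-
****-
****-
-*---
*-*--
step 3: ---*-
****-
****-
-**--
**-*-
step 4: --*-*
***--
****-
-**--
**-*-
step 5: -*-**
**---
****-
-**--
**-*-
step 6: ---**
--*--
*-**-
-**--
**-*-
step 7: ---**
--*--
*-**-
***--
---*-
step 8: ---**
-----
**---
**---
---*-
step 9: ---**
--*--
*-**-
***--
---*-
step 10: -----
--*-*
*-**-
***--
---*-
step 11: -----
*-*-*
-***-
-**--
---*-
step 12: -----
*-*-*
-*-*-
---*-
--**-
step 13: ---**
*-*--
-*-*-
---*-
--**-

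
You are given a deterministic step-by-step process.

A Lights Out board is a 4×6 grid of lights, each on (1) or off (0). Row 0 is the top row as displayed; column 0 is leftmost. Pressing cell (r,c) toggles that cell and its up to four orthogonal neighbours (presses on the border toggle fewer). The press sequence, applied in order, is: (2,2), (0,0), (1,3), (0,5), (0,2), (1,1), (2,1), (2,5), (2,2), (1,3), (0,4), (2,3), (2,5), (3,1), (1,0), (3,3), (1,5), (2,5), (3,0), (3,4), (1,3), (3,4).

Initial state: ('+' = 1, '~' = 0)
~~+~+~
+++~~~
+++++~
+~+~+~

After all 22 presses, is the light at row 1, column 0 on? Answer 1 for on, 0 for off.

t=0: ~~+~+~
+++~~~
+++++~
+~+~+~
t=1: ~~+~+~
++~~~~
+~~~+~
+~~~+~
t=2: +++~+~
~+~~~~
+~~~+~
+~~~+~
t=3: +++++~
~++++~
+~~++~
+~~~+~
t=4: ++++~+
~+++++
+~~++~
+~~~+~
t=5: +~~~~+
~+~+++
+~~++~
+~~~+~
t=6: ++~~~+
+~++++
++~++~
+~~~+~
t=7: ++~~~+
++++++
~~+++~
++~~+~
t=8: ++~~~+
+++++~
~~++~+
++~~++
t=9: ++~~~+
++~++~
~+~~~+
+++~++
t=10: ++~+~+
+++~~~
~+~+~+
+++~++
t=11: ++~~+~
+++~+~
~+~+~+
+++~++
t=12: ++~~+~
+++++~
~++~++
++++++
t=13: ++~~+~
++++++
~++~~~
+++++~
t=14: ++~~+~
++++++
~~+~~~
~~~++~
t=15: ~+~~+~
~~++++
+~+~~~
~~~++~
t=16: ~+~~+~
~~++++
+~++~~
~~+~~~
t=17: ~+~~++
~~++~~
+~++~+
~~+~~~
t=18: ~+~~++
~~++~+
+~+++~
~~+~~+
t=19: ~+~~++
~~++~+
~~+++~
+++~~+
t=20: ~+~~++
~~++~+
~~++~~
+++++~
t=21: ~+~+++
~~~~++
~~+~~~
+++++~
t=22: ~+~+++
~~~~++
~~+~+~
+++~~+

0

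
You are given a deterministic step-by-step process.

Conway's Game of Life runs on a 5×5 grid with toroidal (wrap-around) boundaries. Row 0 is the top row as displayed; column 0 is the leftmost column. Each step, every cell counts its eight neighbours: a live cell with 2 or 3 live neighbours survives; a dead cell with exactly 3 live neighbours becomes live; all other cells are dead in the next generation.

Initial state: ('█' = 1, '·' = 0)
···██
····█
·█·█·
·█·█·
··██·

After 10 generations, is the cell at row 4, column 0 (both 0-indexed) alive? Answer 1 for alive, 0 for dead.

1

0) ···██
····█
·█·█·
·█·█·
··██·
1) ··█·█
█·█·█
█··██
·█·██
·····
2) ██··█
··█··
·····
··██·
█·█·█
3) ··█·█
██···
··██·
·████
··█··
4) █·██·
██··█
·····
·█··█
█···█
5) ··██·
█████
·█··█
····█
··█··
6) █····
·····
·█···
█··█·
··█··
7) ·····
·····
·····
·██··
·█··█
8) ·····
·····
·····
███··
███··
9) ·█···
·····
·█···
█·█··
█·█··
10) ·█···
·····
·█···
█·█··
█·█··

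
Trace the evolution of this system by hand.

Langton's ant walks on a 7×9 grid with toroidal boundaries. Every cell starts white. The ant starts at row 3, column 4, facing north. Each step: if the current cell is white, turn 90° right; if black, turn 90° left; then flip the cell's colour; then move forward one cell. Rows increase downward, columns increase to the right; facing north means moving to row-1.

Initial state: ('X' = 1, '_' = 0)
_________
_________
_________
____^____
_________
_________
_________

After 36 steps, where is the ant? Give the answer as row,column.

t=0: _________
_________
_________
____^____
_________
_________
_________
t=1: _________
_________
_________
____X>___
_________
_________
_________
t=2: _________
_________
_________
____XX___
_____v___
_________
_________
t=3: _________
_________
_________
____XX___
____<X___
_________
_________
t=4: _________
_________
_________
____^X___
____XX___
_________
_________
t=5: _________
_________
_________
___<_X___
____XX___
_________
_________
t=6: _________
_________
___^_____
___X_X___
____XX___
_________
_________
t=7: _________
_________
___X>____
___X_X___
____XX___
_________
_________
t=8: _________
_________
___XX____
___XvX___
____XX___
_________
_________
t=9: _________
_________
___XX____
___<XX___
____XX___
_________
_________
t=10: _________
_________
___XX____
____XX___
___vXX___
_________
_________
t=11: _________
_________
___XX____
____XX___
__<XXX___
_________
_________
t=12: _________
_________
___XX____
__^_XX___
__XXXX___
_________
_________
t=13: _________
_________
___XX____
__X>XX___
__XXXX___
_________
_________
t=14: _________
_________
___XX____
__XXXX___
__XvXX___
_________
_________
t=15: _________
_________
___XX____
__XXXX___
__X_>X___
_________
_________
t=16: _________
_________
___XX____
__XX^X___
__X__X___
_________
_________
t=17: _________
_________
___XX____
__X<_X___
__X__X___
_________
_________
t=18: _________
_________
___XX____
__X__X___
__Xv_X___
_________
_________
t=19: _________
_________
___XX____
__X__X___
__<X_X___
_________
_________
t=20: _________
_________
___XX____
__X__X___
___X_X___
__v______
_________
t=21: _________
_________
___XX____
__X__X___
___X_X___
_<X______
_________
t=22: _________
_________
___XX____
__X__X___
_^_X_X___
_XX______
_________
t=23: _________
_________
___XX____
__X__X___
_X>X_X___
_XX______
_________
t=24: _________
_________
___XX____
__X__X___
_XXX_X___
_Xv______
_________
t=25: _________
_________
___XX____
__X__X___
_XXX_X___
_X_>_____
_________
t=26: _________
_________
___XX____
__X__X___
_XXX_X___
_X_X_____
___v_____
t=27: _________
_________
___XX____
__X__X___
_XXX_X___
_X_X_____
__<X_____
t=28: _________
_________
___XX____
__X__X___
_XXX_X___
_X^X_____
__XX_____
t=29: _________
_________
___XX____
__X__X___
_XXX_X___
_XX>_____
__XX_____
t=30: _________
_________
___XX____
__X__X___
_XX^_X___
_XX______
__XX_____
t=31: _________
_________
___XX____
__X__X___
_X<__X___
_XX______
__XX_____
t=32: _________
_________
___XX____
__X__X___
_X___X___
_Xv______
__XX_____
t=33: _________
_________
___XX____
__X__X___
_X___X___
_X_>_____
__XX_____
t=34: _________
_________
___XX____
__X__X___
_X___X___
_X_X_____
__Xv_____
t=35: _________
_________
___XX____
__X__X___
_X___X___
_X_X_____
__X_>____
t=36: ____v____
_________
___XX____
__X__X___
_X___X___
_X_X_____
__X_X____

0,4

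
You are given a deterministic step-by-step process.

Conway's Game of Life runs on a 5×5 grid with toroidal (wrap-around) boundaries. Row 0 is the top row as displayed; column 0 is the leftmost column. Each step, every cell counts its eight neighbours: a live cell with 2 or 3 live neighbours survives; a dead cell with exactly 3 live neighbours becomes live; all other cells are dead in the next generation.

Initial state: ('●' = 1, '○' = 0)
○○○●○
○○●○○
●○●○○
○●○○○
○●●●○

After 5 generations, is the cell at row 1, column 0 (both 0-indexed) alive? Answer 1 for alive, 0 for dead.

1

step 0: ○○○●○
○○●○○
●○●○○
○●○○○
○●●●○
step 1: ○●○●○
○●●●○
○○●○○
●○○●○
○●○●○
step 2: ●●○●●
○●○●○
○○○○●
○●○●●
●●○●○
step 3: ○○○●○
○●○●○
○○○○●
○●○●○
○○○○○
step 4: ○○●○○
○○●●●
●○○●●
○○○○○
○○●○○
step 5: ○●●○○
●●●○○
●○●○○
○○○●●
○○○○○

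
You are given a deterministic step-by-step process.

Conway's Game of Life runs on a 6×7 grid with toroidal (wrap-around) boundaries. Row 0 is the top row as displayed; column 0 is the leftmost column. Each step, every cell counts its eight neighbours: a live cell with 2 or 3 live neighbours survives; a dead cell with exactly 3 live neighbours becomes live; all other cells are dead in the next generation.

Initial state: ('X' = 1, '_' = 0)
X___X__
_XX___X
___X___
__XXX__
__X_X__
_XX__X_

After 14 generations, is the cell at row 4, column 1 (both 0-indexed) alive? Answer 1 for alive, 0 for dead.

t=0: X___X__
_XX___X
___X___
__XXX__
__X_X__
_XX__X_
t=1: X__X_XX
XXXX___
_X__X__
__X_X__
____XX_
_XX_XX_
t=2: _____X_
___X_X_
X___X__
____X__
_XX____
XXX____
t=3: _XX_X_X
_____XX
___XXX_
_X_X___
X_XX___
X_X____
t=4: _XXX__X
X_X___X
__XX_XX
_X_____
X__X___
X_____X
t=5: __XX_X_
____X__
__XX_XX
XX_XX_X
XX____X
___X__X
t=6: __XX_X_
______X
_XX___X
___XX__
_X_XX__
_X_XXXX
t=7: X_XX___
XX_X_XX
X_XX_X_
XX__XX_
X______
XX____X
t=8: ___XXX_
_____X_
___X___
X_XXXX_
_____X_
__X___X
t=9: ___XXXX
___X_X_
__XX_XX
__XX_XX
_XX__X_
___X__X
t=10: __XX__X
_______
_______
X______
XX___X_
X__X__X
t=11: X_XX__X
_______
_______
XX____X
_X_____
___XXX_
t=12: __XX_XX
_______
X______
XX_____
_XX_XXX
XX_XXXX
t=13: _XXX___
______X
XX_____
__X__X_
_______
_______
t=14: __X____
_______
XX____X
_X_____
_______
__X____

0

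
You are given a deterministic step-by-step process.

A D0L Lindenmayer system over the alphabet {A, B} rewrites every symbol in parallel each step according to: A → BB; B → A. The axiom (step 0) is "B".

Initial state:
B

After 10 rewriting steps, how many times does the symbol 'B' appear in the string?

step 0: B
step 1: A
step 2: BB
step 3: AA
step 4: BBBB
step 5: AAAA
step 6: BBBBBBBB
step 7: AAAAAAAA
step 8: BBBBBBBBBBBBBBBB
step 9: AAAAAAAAAAAAAAAA
step 10: BBBBBBBBBBBBBBBBBBBBBBBBBBBBBBBB

32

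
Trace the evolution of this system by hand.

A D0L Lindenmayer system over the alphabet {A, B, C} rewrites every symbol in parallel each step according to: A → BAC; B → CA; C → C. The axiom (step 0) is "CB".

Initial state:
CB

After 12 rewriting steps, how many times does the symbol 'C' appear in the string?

0) CB
1) CCA
2) CCBAC
3) CCCABACC
4) CCCBACCABACCC
5) CCCCABACCCBACCABACCCC
6) CCCCBACCABACCCCCABACCCBACCABACCCCC
7) CCCCCABACCCBACCABACCCCCCBACCABACCCCCABACCCBACCABACCCCCC
8) CCCCCBACCABACCCCCABACCCBACCABACCCCCCCCABACCCBACCABACCCCCCBACCABACCCCCABACCCBACCABACCCCCCC
9) CCCCCCABACCCBACCABACCCCCCBACCABACCCCCABACCCBACCABACCCCCCCC…CCCCCCABACCCBACCABACCCCCCBACCABACCCCCABACCCBACCABACCCCCCCC  (len 144)
10) CCCCCCBACCABACCCCCABACCCBACCABACCCCCCCCABACCCBACCABACCCCCC…CCCCCABACCCBACCABACCCCCCBACCABACCCCCABACCCBACCABACCCCCCCCC  (len 233)
11) CCCCCCCABACCCBACCABACCCCCCBACCABACCCCCABACCCBACCABACCCCCCC…CCCCABACCCBACCABACCCCCCBACCABACCCCCABACCCBACCABACCCCCCCCCC  (len 377)
12) CCCCCCCBACCABACCCCCABACCCBACCABACCCCCCCCABACCCBACCABACCCCC…CCCABACCCBACCABACCCCCCBACCABACCCCCABACCCBACCABACCCCCCCCCCC  (len 610)

377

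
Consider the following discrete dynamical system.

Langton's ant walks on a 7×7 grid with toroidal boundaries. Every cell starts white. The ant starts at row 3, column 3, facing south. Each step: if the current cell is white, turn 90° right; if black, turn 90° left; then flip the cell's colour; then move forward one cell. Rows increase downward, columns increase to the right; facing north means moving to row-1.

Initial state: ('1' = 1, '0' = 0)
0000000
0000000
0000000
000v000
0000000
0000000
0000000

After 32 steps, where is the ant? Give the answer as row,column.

0) 0000000
0000000
0000000
000v000
0000000
0000000
0000000
1) 0000000
0000000
0000000
00<1000
0000000
0000000
0000000
2) 0000000
0000000
00^0000
0011000
0000000
0000000
0000000
3) 0000000
0000000
001>000
0011000
0000000
0000000
0000000
4) 0000000
0000000
0011000
001v000
0000000
0000000
0000000
5) 0000000
0000000
0011000
0010>00
0000000
0000000
0000000
6) 0000000
0000000
0011000
0010100
0000v00
0000000
0000000
7) 0000000
0000000
0011000
0010100
000<100
0000000
0000000
8) 0000000
0000000
0011000
001^100
0001100
0000000
0000000
9) 0000000
0000000
0011000
0011>00
0001100
0000000
0000000
10) 0000000
0000000
0011^00
0011000
0001100
0000000
0000000
11) 0000000
0000000
00111>0
0011000
0001100
0000000
0000000
12) 0000000
0000000
0011110
00110v0
0001100
0000000
0000000
13) 0000000
0000000
0011110
0011<10
0001100
0000000
0000000
14) 0000000
0000000
0011^10
0011110
0001100
0000000
0000000
15) 0000000
0000000
001<010
0011110
0001100
0000000
0000000
16) 0000000
0000000
0010010
001v110
0001100
0000000
0000000
17) 0000000
0000000
0010010
0010>10
0001100
0000000
0000000
18) 0000000
0000000
0010^10
0010010
0001100
0000000
0000000
19) 0000000
0000000
00101>0
0010010
0001100
0000000
0000000
20) 0000000
00000^0
0010100
0010010
0001100
0000000
0000000
21) 0000000
000001>
0010100
0010010
0001100
0000000
0000000
22) 0000000
0000011
001010v
0010010
0001100
0000000
0000000
23) 0000000
0000011
00101<1
0010010
0001100
0000000
0000000
24) 0000000
00000^1
0010111
0010010
0001100
0000000
0000000
25) 0000000
0000<01
0010111
0010010
0001100
0000000
0000000
26) 0000^00
0000101
0010111
0010010
0001100
0000000
0000000
27) 00001>0
0000101
0010111
0010010
0001100
0000000
0000000
28) 0000110
00001v1
0010111
0010010
0001100
0000000
0000000
29) 0000110
0000<11
0010111
0010010
0001100
0000000
0000000
30) 0000110
0000011
0010v11
0010010
0001100
0000000
0000000
31) 0000110
0000011
00100>1
0010010
0001100
0000000
0000000
32) 0000110
00000^1
0010001
0010010
0001100
0000000
0000000

1,5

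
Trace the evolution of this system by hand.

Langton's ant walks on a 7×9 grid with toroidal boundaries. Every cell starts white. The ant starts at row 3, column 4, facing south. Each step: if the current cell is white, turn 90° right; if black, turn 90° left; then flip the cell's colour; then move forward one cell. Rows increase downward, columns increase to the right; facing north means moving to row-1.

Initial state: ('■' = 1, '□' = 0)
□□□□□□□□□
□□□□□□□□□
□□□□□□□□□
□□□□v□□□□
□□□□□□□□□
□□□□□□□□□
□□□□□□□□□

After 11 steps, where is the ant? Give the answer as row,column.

[0] □□□□□□□□□
□□□□□□□□□
□□□□□□□□□
□□□□v□□□□
□□□□□□□□□
□□□□□□□□□
□□□□□□□□□
[1] □□□□□□□□□
□□□□□□□□□
□□□□□□□□□
□□□<■□□□□
□□□□□□□□□
□□□□□□□□□
□□□□□□□□□
[2] □□□□□□□□□
□□□□□□□□□
□□□^□□□□□
□□□■■□□□□
□□□□□□□□□
□□□□□□□□□
□□□□□□□□□
[3] □□□□□□□□□
□□□□□□□□□
□□□■>□□□□
□□□■■□□□□
□□□□□□□□□
□□□□□□□□□
□□□□□□□□□
[4] □□□□□□□□□
□□□□□□□□□
□□□■■□□□□
□□□■v□□□□
□□□□□□□□□
□□□□□□□□□
□□□□□□□□□
[5] □□□□□□□□□
□□□□□□□□□
□□□■■□□□□
□□□■□>□□□
□□□□□□□□□
□□□□□□□□□
□□□□□□□□□
[6] □□□□□□□□□
□□□□□□□□□
□□□■■□□□□
□□□■□■□□□
□□□□□v□□□
□□□□□□□□□
□□□□□□□□□
[7] □□□□□□□□□
□□□□□□□□□
□□□■■□□□□
□□□■□■□□□
□□□□<■□□□
□□□□□□□□□
□□□□□□□□□
[8] □□□□□□□□□
□□□□□□□□□
□□□■■□□□□
□□□■^■□□□
□□□□■■□□□
□□□□□□□□□
□□□□□□□□□
[9] □□□□□□□□□
□□□□□□□□□
□□□■■□□□□
□□□■■>□□□
□□□□■■□□□
□□□□□□□□□
□□□□□□□□□
[10] □□□□□□□□□
□□□□□□□□□
□□□■■^□□□
□□□■■□□□□
□□□□■■□□□
□□□□□□□□□
□□□□□□□□□
[11] □□□□□□□□□
□□□□□□□□□
□□□■■■>□□
□□□■■□□□□
□□□□■■□□□
□□□□□□□□□
□□□□□□□□□

2,6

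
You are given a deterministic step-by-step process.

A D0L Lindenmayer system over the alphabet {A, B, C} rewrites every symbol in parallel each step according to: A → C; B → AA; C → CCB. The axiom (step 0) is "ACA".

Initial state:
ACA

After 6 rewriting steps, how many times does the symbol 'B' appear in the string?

0) ACA
1) CCCBC
2) CCBCCBCCBAACCB
3) CCBCCBAACCBCCBAACCBCCBAACCCCBCCBAA
4) CCBCCBAACCBCCBAACCCCBCCBAACCBCCBAACCCCBCCBAACCBCCBAACCCCBCCBCCBCCBAACCBCCBAACC
5) CCBCCBAACCBCCBAACCCCBCCBAACCBCCBAACCCCBCCBCCBCCBAACCBCCBAA…CCBCCBAACCBCCBAACCBCCBAACCBCCBAACCCCBCCBAACCBCCBAACCCCBCCB  (len 184)
6) CCBCCBAACCBCCBAACCCCBCCBAACCBCCBAACCCCBCCBCCBCCBAACCBCCBAA…CCBCCBAACCBCCBAACCCCBCCBAACCBCCBAACCCCBCCBCCBCCBAACCBCCBAA  (len 436)

104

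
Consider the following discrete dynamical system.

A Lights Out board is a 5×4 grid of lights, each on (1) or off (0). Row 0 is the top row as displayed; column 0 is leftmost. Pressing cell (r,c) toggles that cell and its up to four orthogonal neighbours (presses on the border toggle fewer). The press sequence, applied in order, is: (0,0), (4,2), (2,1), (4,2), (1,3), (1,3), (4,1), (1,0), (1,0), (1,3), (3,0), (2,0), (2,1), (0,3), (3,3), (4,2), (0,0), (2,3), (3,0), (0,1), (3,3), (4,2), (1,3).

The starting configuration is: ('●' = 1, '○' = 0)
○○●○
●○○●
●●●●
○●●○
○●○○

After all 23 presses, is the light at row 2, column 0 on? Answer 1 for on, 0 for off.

0

k=0  ○○●○
●○○●
●●●●
○●●○
○●○○
k=1  ●●●○
○○○●
●●●●
○●●○
○●○○
k=2  ●●●○
○○○●
●●●●
○●○○
○○●●
k=3  ●●●○
○●○●
○○○●
○○○○
○○●●
k=4  ●●●○
○●○●
○○○●
○○●○
○●○○
k=5  ●●●●
○●●○
○○○○
○○●○
○●○○
k=6  ●●●○
○●○●
○○○●
○○●○
○●○○
k=7  ●●●○
○●○●
○○○●
○●●○
●○●○
k=8  ○●●○
●○○●
●○○●
○●●○
●○●○
k=9  ●●●○
○●○●
○○○●
○●●○
●○●○
k=10  ●●●●
○●●○
○○○○
○●●○
●○●○
k=11  ●●●●
○●●○
●○○○
●○●○
○○●○
k=12  ●●●●
●●●○
○●○○
○○●○
○○●○
k=13  ●●●●
●○●○
●○●○
○●●○
○○●○
k=14  ●●○○
●○●●
●○●○
○●●○
○○●○
k=15  ●●○○
●○●●
●○●●
○●○●
○○●●
k=16  ●●○○
●○●●
●○●●
○●●●
○●○○
k=17  ○○○○
○○●●
●○●●
○●●●
○●○○
k=18  ○○○○
○○●○
●○○○
○●●○
○●○○
k=19  ○○○○
○○●○
○○○○
●○●○
●●○○
k=20  ●●●○
○●●○
○○○○
●○●○
●●○○
k=21  ●●●○
○●●○
○○○●
●○○●
●●○●
k=22  ●●●○
○●●○
○○○●
●○●●
●○●○
k=23  ●●●●
○●○●
○○○○
●○●●
●○●○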